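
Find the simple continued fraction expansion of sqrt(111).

[10; (1, 1, 6, 1, 1, 20)]

Write x_i = (sqrt(111) + m_i)/d_i with (m_0, d_0) = (0, 1). a_0 = floor(sqrt(111)) = 10, since 10^2 = 100 <= 111 < 121 = 11^2.
Iterate m_{i+1} = d_i*a_i - m_i, d_{i+1} = (111 - m_{i+1}^2)/d_i, a_{i+1} = floor((a_0 + m_{i+1})/d_{i+1}):
  m_1 = 1*10 - 0 = 10, d_1 = (111 - 10^2)/1 = 11/1 = 11, a_1 = floor((10 + 10)/11) = 1.
  m_2 = 11*1 - 10 = 1, d_2 = (111 - 1^2)/11 = 110/11 = 10, a_2 = floor((10 + 1)/10) = 1.
  m_3 = 10*1 - 1 = 9, d_3 = (111 - 9^2)/10 = 30/10 = 3, a_3 = floor((10 + 9)/3) = 6.
  m_4 = 3*6 - 9 = 9, d_4 = (111 - 9^2)/3 = 30/3 = 10, a_4 = floor((10 + 9)/10) = 1.
  m_5 = 10*1 - 9 = 1, d_5 = (111 - 1^2)/10 = 110/10 = 11, a_5 = floor((10 + 1)/11) = 1.
  m_6 = 11*1 - 1 = 10, d_6 = (111 - 10^2)/11 = 11/11 = 1, a_6 = floor((10 + 10)/1) = 20.
  m_7 = 1*20 - 10 = 10, d_7 = (111 - 10^2)/1 = 11/1 = 11: (m_7, d_7) = (m_1, d_1) = (10, 11), so from here the quotients repeat a_1, ..., a_6; the period length is 6.
Hence the expansion of sqrt(111) is a_0 = 10 followed by the repeating block 1, 1, 6, 1, 1, 20 (period 6).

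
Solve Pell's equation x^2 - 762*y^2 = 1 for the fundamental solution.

First expand sqrt(762) as a continued fraction. With x_i = (sqrt(762) + m_i)/d_i and (m_0, d_0) = (0, 1): a_0 = floor(sqrt(762)) = 27, since 27^2 = 729 <= 762 < 784 = 28^2.
Iterate m_{i+1} = d_i*a_i - m_i, d_{i+1} = (762 - m_{i+1}^2)/d_i, a_{i+1} = floor((a_0 + m_{i+1})/d_{i+1}):
  m_1 = 1*27 - 0 = 27, d_1 = (762 - 27^2)/1 = 33/1 = 33, a_1 = floor((27 + 27)/33) = 1.
  m_2 = 33*1 - 27 = 6, d_2 = (762 - 6^2)/33 = 726/33 = 22, a_2 = floor((27 + 6)/22) = 1.
  m_3 = 22*1 - 6 = 16, d_3 = (762 - 16^2)/22 = 506/22 = 23, a_3 = floor((27 + 16)/23) = 1.
  m_4 = 23*1 - 16 = 7, d_4 = (762 - 7^2)/23 = 713/23 = 31, a_4 = floor((27 + 7)/31) = 1.
  m_5 = 31*1 - 7 = 24, d_5 = (762 - 24^2)/31 = 186/31 = 6, a_5 = floor((27 + 24)/6) = 8.
  m_6 = 6*8 - 24 = 24, d_6 = (762 - 24^2)/6 = 186/6 = 31, a_6 = floor((27 + 24)/31) = 1.
  m_7 = 31*1 - 24 = 7, d_7 = (762 - 7^2)/31 = 713/31 = 23, a_7 = floor((27 + 7)/23) = 1.
  m_8 = 23*1 - 7 = 16, d_8 = (762 - 16^2)/23 = 506/23 = 22, a_8 = floor((27 + 16)/22) = 1.
  m_9 = 22*1 - 16 = 6, d_9 = (762 - 6^2)/22 = 726/22 = 33, a_9 = floor((27 + 6)/33) = 1.
  m_10 = 33*1 - 6 = 27, d_10 = (762 - 27^2)/33 = 33/33 = 1, a_10 = floor((27 + 27)/1) = 54.
  m_11 = 1*54 - 27 = 27, d_11 = (762 - 27^2)/1 = 33/1 = 33: (m_11, d_11) = (m_1, d_1) = (27, 33), so from here the quotients repeat a_1, ..., a_10; the period length is 10.
So sqrt(762) = [27; (1, 1, 1, 1, 8, 1, 1, 1, 1, 54)] with period length k = 10.
k is even, so the fundamental solution of x^2 - 762y^2 = 1 is (p_{k-1}, q_{k-1}) = (p_9, q_9); compute convergents through index 9.
Convergents (p_i = a_i*p_{i-1} + p_{i-2}, q_i = a_i*q_{i-1} + q_{i-2} with p_{-2}=0, p_{-1}=1, q_{-2}=1, q_{-1}=0):
  i=0: a_0=27, p_0 = 27*1 + 0 = 27, q_0 = 27*0 + 1 = 1.
  i=1: a_1=1, p_1 = 1*27 + 1 = 28, q_1 = 1*1 + 0 = 1.
  i=2: a_2=1, p_2 = 1*28 + 27 = 55, q_2 = 1*1 + 1 = 2.
  i=3: a_3=1, p_3 = 1*55 + 28 = 83, q_3 = 1*2 + 1 = 3.
  i=4: a_4=1, p_4 = 1*83 + 55 = 138, q_4 = 1*3 + 2 = 5.
  i=5: a_5=8, p_5 = 8*138 + 83 = 1187, q_5 = 8*5 + 3 = 43.
  i=6: a_6=1, p_6 = 1*1187 + 138 = 1325, q_6 = 1*43 + 5 = 48.
  i=7: a_7=1, p_7 = 1*1325 + 1187 = 2512, q_7 = 1*48 + 43 = 91.
  i=8: a_8=1, p_8 = 1*2512 + 1325 = 3837, q_8 = 1*91 + 48 = 139.
  i=9: a_9=1, p_9 = 1*3837 + 2512 = 6349, q_9 = 1*139 + 91 = 230.
Check: 6349^2 - 762*230^2 = 40309801 - 40309800 = 1, so (x, y) = (6349, 230) solves the equation, and by the theorem it is the least positive solution.

(x, y) = (6349, 230)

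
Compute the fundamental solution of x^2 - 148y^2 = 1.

First expand sqrt(148) as a continued fraction. With x_i = (sqrt(148) + m_i)/d_i and (m_0, d_0) = (0, 1): a_0 = floor(sqrt(148)) = 12, since 12^2 = 144 <= 148 < 169 = 13^2.
Iterate m_{i+1} = d_i*a_i - m_i, d_{i+1} = (148 - m_{i+1}^2)/d_i, a_{i+1} = floor((a_0 + m_{i+1})/d_{i+1}):
  m_1 = 1*12 - 0 = 12, d_1 = (148 - 12^2)/1 = 4/1 = 4, a_1 = floor((12 + 12)/4) = 6.
  m_2 = 4*6 - 12 = 12, d_2 = (148 - 12^2)/4 = 4/4 = 1, a_2 = floor((12 + 12)/1) = 24.
  m_3 = 1*24 - 12 = 12, d_3 = (148 - 12^2)/1 = 4/1 = 4: (m_3, d_3) = (m_1, d_1) = (12, 4), so from here the quotients repeat a_1, a_2; the period length is 2.
So sqrt(148) = [12; (6, 24)] with period length k = 2.
k is even, so the fundamental solution of x^2 - 148y^2 = 1 is (p_{k-1}, q_{k-1}) = (p_1, q_1); compute convergents through index 1.
Convergents (p_i = a_i*p_{i-1} + p_{i-2}, q_i = a_i*q_{i-1} + q_{i-2} with p_{-2}=0, p_{-1}=1, q_{-2}=1, q_{-1}=0):
  i=0: a_0=12, p_0 = 12*1 + 0 = 12, q_0 = 12*0 + 1 = 1.
  i=1: a_1=6, p_1 = 6*12 + 1 = 73, q_1 = 6*1 + 0 = 6.
Check: 73^2 - 148*6^2 = 5329 - 5328 = 1, so (x, y) = (73, 6) solves the equation, and by the theorem it is the least positive solution.

(x, y) = (73, 6)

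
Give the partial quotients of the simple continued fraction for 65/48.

Run the Euclidean algorithm on 65 and 48; the successive quotients are the partial quotients a_0, a_1, ... (each step inverts the fractional part left over by the previous one):
  65 = 1*48 + 17, so a_0 = 1.
  48 = 2*17 + 14, so a_1 = 2.
  17 = 1*14 + 3, so a_2 = 1.
  14 = 4*3 + 2, so a_3 = 4.
  3 = 1*2 + 1, so a_4 = 1.
  2 = 2*1 + 0, so a_5 = 2.
The remainder reaches 0 after 6 divisions, so the expansion has 6 partial quotients, read off in order.

[1; 2, 1, 4, 1, 2]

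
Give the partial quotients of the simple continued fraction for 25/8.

Run the Euclidean algorithm on 25 and 8; the successive quotients are the partial quotients a_0, a_1, ... (each step inverts the fractional part left over by the previous one):
  25 = 3*8 + 1, so a_0 = 3.
  8 = 8*1 + 0, so a_1 = 8.
The remainder reaches 0 after 2 divisions, so the expansion has 2 partial quotients, read off in order.

[3; 8]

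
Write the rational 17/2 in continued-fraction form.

Run the Euclidean algorithm on 17 and 2; the successive quotients are the partial quotients a_0, a_1, ... (each step inverts the fractional part left over by the previous one):
  17 = 8*2 + 1, so a_0 = 8.
  2 = 2*1 + 0, so a_1 = 2.
The remainder reaches 0 after 2 divisions, so the expansion has 2 partial quotients, read off in order.

[8; 2]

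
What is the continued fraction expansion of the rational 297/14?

Run the Euclidean algorithm on 297 and 14; the successive quotients are the partial quotients a_0, a_1, ... (each step inverts the fractional part left over by the previous one):
  297 = 21*14 + 3, so a_0 = 21.
  14 = 4*3 + 2, so a_1 = 4.
  3 = 1*2 + 1, so a_2 = 1.
  2 = 2*1 + 0, so a_3 = 2.
The remainder reaches 0 after 4 divisions, so the expansion has 4 partial quotients, read off in order.

[21; 4, 1, 2]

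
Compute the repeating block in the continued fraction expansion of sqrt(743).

Write x_i = (sqrt(743) + m_i)/d_i with (m_0, d_0) = (0, 1). a_0 = floor(sqrt(743)) = 27, since 27^2 = 729 <= 743 < 784 = 28^2.
Iterate m_{i+1} = d_i*a_i - m_i, d_{i+1} = (743 - m_{i+1}^2)/d_i, a_{i+1} = floor((a_0 + m_{i+1})/d_{i+1}):
  m_1 = 1*27 - 0 = 27, d_1 = (743 - 27^2)/1 = 14/1 = 14, a_1 = floor((27 + 27)/14) = 3.
  m_2 = 14*3 - 27 = 15, d_2 = (743 - 15^2)/14 = 518/14 = 37, a_2 = floor((27 + 15)/37) = 1.
  m_3 = 37*1 - 15 = 22, d_3 = (743 - 22^2)/37 = 259/37 = 7, a_3 = floor((27 + 22)/7) = 7.
  m_4 = 7*7 - 22 = 27, d_4 = (743 - 27^2)/7 = 14/7 = 2, a_4 = floor((27 + 27)/2) = 27.
  m_5 = 2*27 - 27 = 27, d_5 = (743 - 27^2)/2 = 14/2 = 7, a_5 = floor((27 + 27)/7) = 7.
  m_6 = 7*7 - 27 = 22, d_6 = (743 - 22^2)/7 = 259/7 = 37, a_6 = floor((27 + 22)/37) = 1.
  m_7 = 37*1 - 22 = 15, d_7 = (743 - 15^2)/37 = 518/37 = 14, a_7 = floor((27 + 15)/14) = 3.
  m_8 = 14*3 - 15 = 27, d_8 = (743 - 27^2)/14 = 14/14 = 1, a_8 = floor((27 + 27)/1) = 54.
  m_9 = 1*54 - 27 = 27, d_9 = (743 - 27^2)/1 = 14/1 = 14: (m_9, d_9) = (m_1, d_1) = (27, 14), so from here the quotients repeat a_1, ..., a_8; the period length is 8.
Hence the expansion of sqrt(743) is a_0 = 27 followed by the repeating block 3, 1, 7, 27, 7, 1, 3, 54 (period 8).

[27; (3, 1, 7, 27, 7, 1, 3, 54)]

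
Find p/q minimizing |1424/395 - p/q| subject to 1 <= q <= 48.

137/38

Expand x = 1424/395 as a continued fraction with the Euclidean algorithm:
  1424 = 3*395 + 239, so a_0 = 3.
  395 = 1*239 + 156, so a_1 = 1.
  239 = 1*156 + 83, so a_2 = 1.
  156 = 1*83 + 73, so a_3 = 1.
  83 = 1*73 + 10, so a_4 = 1.
  73 = 7*10 + 3, so a_5 = 7.
  10 = 3*3 + 1, so a_6 = 3.
  3 = 3*1 + 0, so a_7 = 3.
so x = [3; 1, 1, 1, 1, 7, 3, 3].
Convergents (p_i = a_i*p_{i-1} + p_{i-2}, q_i = a_i*q_{i-1} + q_{i-2} with p_{-2}=0, p_{-1}=1, q_{-2}=1, q_{-1}=0), until the denominator exceeds 48:
  i=0: a_0=3, p_0 = 3*1 + 0 = 3, q_0 = 3*0 + 1 = 1.
  i=1: a_1=1, p_1 = 1*3 + 1 = 4, q_1 = 1*1 + 0 = 1.
  i=2: a_2=1, p_2 = 1*4 + 3 = 7, q_2 = 1*1 + 1 = 2.
  i=3: a_3=1, p_3 = 1*7 + 4 = 11, q_3 = 1*2 + 1 = 3.
  i=4: a_4=1, p_4 = 1*11 + 7 = 18, q_4 = 1*3 + 2 = 5.
  i=5: a_5=7, p_5 = 7*18 + 11 = 137, q_5 = 7*5 + 3 = 38.
  i=6: a_6=3, p_6 = 3*137 + 18 = 429, q_6 = 3*38 + 5 = 119.
q_6 = 119 > 48, so the last convergent with denominator <= 48 is p_5/q_5 = 137/38.
The closest fraction with denominator <= 48 is either p_5/q_5 or the intermediate fraction (k*p_5 + p_4)/(k*q_5 + q_4) with the largest k >= 1 whose denominator stays <= 48; these approach x as k grows, and every other convergent or intermediate fraction in range is farther away.
Largest k: floor((48 - q_4)/q_5) = floor((48 - 5)/38) = 1.
That gives (1*137 + 18)/(1*38 + 5) = 155/43.
Compare the errors: |x - 137/38| = |1424*38 - 137*395|/(395*38) = 3/15010, and |x - 155/43| = |1424*43 - 155*395|/(395*43) = 7/16985.
Cross-multiplying, 3*16985 = 50955 < 105070 = 7*15010, so 3/15010 is smaller: the convergent 137/38 is closer to x than 155/43.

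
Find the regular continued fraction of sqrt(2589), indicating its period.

Write x_i = (sqrt(2589) + m_i)/d_i with (m_0, d_0) = (0, 1). a_0 = floor(sqrt(2589)) = 50, since 50^2 = 2500 <= 2589 < 2601 = 51^2.
Iterate m_{i+1} = d_i*a_i - m_i, d_{i+1} = (2589 - m_{i+1}^2)/d_i, a_{i+1} = floor((a_0 + m_{i+1})/d_{i+1}):
  m_1 = 1*50 - 0 = 50, d_1 = (2589 - 50^2)/1 = 89/1 = 89, a_1 = floor((50 + 50)/89) = 1.
  m_2 = 89*1 - 50 = 39, d_2 = (2589 - 39^2)/89 = 1068/89 = 12, a_2 = floor((50 + 39)/12) = 7.
  m_3 = 12*7 - 39 = 45, d_3 = (2589 - 45^2)/12 = 564/12 = 47, a_3 = floor((50 + 45)/47) = 2.
  m_4 = 47*2 - 45 = 49, d_4 = (2589 - 49^2)/47 = 188/47 = 4, a_4 = floor((50 + 49)/4) = 24.
  m_5 = 4*24 - 49 = 47, d_5 = (2589 - 47^2)/4 = 380/4 = 95, a_5 = floor((50 + 47)/95) = 1.
  m_6 = 95*1 - 47 = 48, d_6 = (2589 - 48^2)/95 = 285/95 = 3, a_6 = floor((50 + 48)/3) = 32.
  m_7 = 3*32 - 48 = 48, d_7 = (2589 - 48^2)/3 = 285/3 = 95, a_7 = floor((50 + 48)/95) = 1.
  m_8 = 95*1 - 48 = 47, d_8 = (2589 - 47^2)/95 = 380/95 = 4, a_8 = floor((50 + 47)/4) = 24.
  m_9 = 4*24 - 47 = 49, d_9 = (2589 - 49^2)/4 = 188/4 = 47, a_9 = floor((50 + 49)/47) = 2.
  m_10 = 47*2 - 49 = 45, d_10 = (2589 - 45^2)/47 = 564/47 = 12, a_10 = floor((50 + 45)/12) = 7.
  m_11 = 12*7 - 45 = 39, d_11 = (2589 - 39^2)/12 = 1068/12 = 89, a_11 = floor((50 + 39)/89) = 1.
  m_12 = 89*1 - 39 = 50, d_12 = (2589 - 50^2)/89 = 89/89 = 1, a_12 = floor((50 + 50)/1) = 100.
  m_13 = 1*100 - 50 = 50, d_13 = (2589 - 50^2)/1 = 89/1 = 89: (m_13, d_13) = (m_1, d_1) = (50, 89), so from here the quotients repeat a_1, ..., a_12; the period length is 12.
Hence the expansion of sqrt(2589) is a_0 = 50 followed by the repeating block 1, 7, 2, 24, 1, 32, 1, 24, 2, 7, 1, 100 (period 12).

[50; (1, 7, 2, 24, 1, 32, 1, 24, 2, 7, 1, 100)]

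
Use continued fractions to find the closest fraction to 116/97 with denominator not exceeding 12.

Expand x = 116/97 as a continued fraction with the Euclidean algorithm:
  116 = 1*97 + 19, so a_0 = 1.
  97 = 5*19 + 2, so a_1 = 5.
  19 = 9*2 + 1, so a_2 = 9.
  2 = 2*1 + 0, so a_3 = 2.
so x = [1; 5, 9, 2].
Convergents (p_i = a_i*p_{i-1} + p_{i-2}, q_i = a_i*q_{i-1} + q_{i-2} with p_{-2}=0, p_{-1}=1, q_{-2}=1, q_{-1}=0), until the denominator exceeds 12:
  i=0: a_0=1, p_0 = 1*1 + 0 = 1, q_0 = 1*0 + 1 = 1.
  i=1: a_1=5, p_1 = 5*1 + 1 = 6, q_1 = 5*1 + 0 = 5.
  i=2: a_2=9, p_2 = 9*6 + 1 = 55, q_2 = 9*5 + 1 = 46.
q_2 = 46 > 12, so the last convergent with denominator <= 12 is p_1/q_1 = 6/5.
The closest fraction with denominator <= 12 is either p_1/q_1 or the intermediate fraction (k*p_1 + p_0)/(k*q_1 + q_0) with the largest k >= 1 whose denominator stays <= 12; these approach x as k grows, and every other convergent or intermediate fraction in range is farther away.
Largest k: floor((12 - q_0)/q_1) = floor((12 - 1)/5) = 2.
That gives (2*6 + 1)/(2*5 + 1) = 13/11.
Compare the errors: |x - 6/5| = |116*5 - 6*97|/(97*5) = 2/485, and |x - 13/11| = |116*11 - 13*97|/(97*11) = 15/1067.
Cross-multiplying, 2*1067 = 2134 < 7275 = 15*485, so 2/485 is smaller: the convergent 6/5 is closer to x than 13/11.

6/5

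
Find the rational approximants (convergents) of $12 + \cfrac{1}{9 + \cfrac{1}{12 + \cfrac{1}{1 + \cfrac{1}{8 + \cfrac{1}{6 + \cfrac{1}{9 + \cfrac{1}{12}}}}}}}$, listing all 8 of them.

Using the convergent recurrence p_i = a_i*p_{i-1} + p_{i-2}, q_i = a_i*q_{i-1} + q_{i-2} with p_{-2}=0, p_{-1}=1, q_{-2}=1, q_{-1}=0:
  i=0: a_0=12, p_0 = 12*1 + 0 = 12, q_0 = 12*0 + 1 = 1.
  i=1: a_1=9, p_1 = 9*12 + 1 = 109, q_1 = 9*1 + 0 = 9.
  i=2: a_2=12, p_2 = 12*109 + 12 = 1320, q_2 = 12*9 + 1 = 109.
  i=3: a_3=1, p_3 = 1*1320 + 109 = 1429, q_3 = 1*109 + 9 = 118.
  i=4: a_4=8, p_4 = 8*1429 + 1320 = 12752, q_4 = 8*118 + 109 = 1053.
  i=5: a_5=6, p_5 = 6*12752 + 1429 = 77941, q_5 = 6*1053 + 118 = 6436.
  i=6: a_6=9, p_6 = 9*77941 + 12752 = 714221, q_6 = 9*6436 + 1053 = 58977.
  i=7: a_7=12, p_7 = 12*714221 + 77941 = 8648593, q_7 = 12*58977 + 6436 = 714160.

12/1, 109/9, 1320/109, 1429/118, 12752/1053, 77941/6436, 714221/58977, 8648593/714160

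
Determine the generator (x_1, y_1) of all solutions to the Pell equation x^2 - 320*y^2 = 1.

(x, y) = (161, 9)

First expand sqrt(320) as a continued fraction. With x_i = (sqrt(320) + m_i)/d_i and (m_0, d_0) = (0, 1): a_0 = floor(sqrt(320)) = 17, since 17^2 = 289 <= 320 < 324 = 18^2.
Iterate m_{i+1} = d_i*a_i - m_i, d_{i+1} = (320 - m_{i+1}^2)/d_i, a_{i+1} = floor((a_0 + m_{i+1})/d_{i+1}):
  m_1 = 1*17 - 0 = 17, d_1 = (320 - 17^2)/1 = 31/1 = 31, a_1 = floor((17 + 17)/31) = 1.
  m_2 = 31*1 - 17 = 14, d_2 = (320 - 14^2)/31 = 124/31 = 4, a_2 = floor((17 + 14)/4) = 7.
  m_3 = 4*7 - 14 = 14, d_3 = (320 - 14^2)/4 = 124/4 = 31, a_3 = floor((17 + 14)/31) = 1.
  m_4 = 31*1 - 14 = 17, d_4 = (320 - 17^2)/31 = 31/31 = 1, a_4 = floor((17 + 17)/1) = 34.
  m_5 = 1*34 - 17 = 17, d_5 = (320 - 17^2)/1 = 31/1 = 31: (m_5, d_5) = (m_1, d_1) = (17, 31), so from here the quotients repeat a_1, ..., a_4; the period length is 4.
So sqrt(320) = [17; (1, 7, 1, 34)] with period length k = 4.
k is even, so the fundamental solution of x^2 - 320y^2 = 1 is (p_{k-1}, q_{k-1}) = (p_3, q_3); compute convergents through index 3.
Convergents (p_i = a_i*p_{i-1} + p_{i-2}, q_i = a_i*q_{i-1} + q_{i-2} with p_{-2}=0, p_{-1}=1, q_{-2}=1, q_{-1}=0):
  i=0: a_0=17, p_0 = 17*1 + 0 = 17, q_0 = 17*0 + 1 = 1.
  i=1: a_1=1, p_1 = 1*17 + 1 = 18, q_1 = 1*1 + 0 = 1.
  i=2: a_2=7, p_2 = 7*18 + 17 = 143, q_2 = 7*1 + 1 = 8.
  i=3: a_3=1, p_3 = 1*143 + 18 = 161, q_3 = 1*8 + 1 = 9.
Check: 161^2 - 320*9^2 = 25921 - 25920 = 1, so (x, y) = (161, 9) solves the equation, and by the theorem it is the least positive solution.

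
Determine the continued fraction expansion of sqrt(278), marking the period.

Write x_i = (sqrt(278) + m_i)/d_i with (m_0, d_0) = (0, 1). a_0 = floor(sqrt(278)) = 16, since 16^2 = 256 <= 278 < 289 = 17^2.
Iterate m_{i+1} = d_i*a_i - m_i, d_{i+1} = (278 - m_{i+1}^2)/d_i, a_{i+1} = floor((a_0 + m_{i+1})/d_{i+1}):
  m_1 = 1*16 - 0 = 16, d_1 = (278 - 16^2)/1 = 22/1 = 22, a_1 = floor((16 + 16)/22) = 1.
  m_2 = 22*1 - 16 = 6, d_2 = (278 - 6^2)/22 = 242/22 = 11, a_2 = floor((16 + 6)/11) = 2.
  m_3 = 11*2 - 6 = 16, d_3 = (278 - 16^2)/11 = 22/11 = 2, a_3 = floor((16 + 16)/2) = 16.
  m_4 = 2*16 - 16 = 16, d_4 = (278 - 16^2)/2 = 22/2 = 11, a_4 = floor((16 + 16)/11) = 2.
  m_5 = 11*2 - 16 = 6, d_5 = (278 - 6^2)/11 = 242/11 = 22, a_5 = floor((16 + 6)/22) = 1.
  m_6 = 22*1 - 6 = 16, d_6 = (278 - 16^2)/22 = 22/22 = 1, a_6 = floor((16 + 16)/1) = 32.
  m_7 = 1*32 - 16 = 16, d_7 = (278 - 16^2)/1 = 22/1 = 22: (m_7, d_7) = (m_1, d_1) = (16, 22), so from here the quotients repeat a_1, ..., a_6; the period length is 6.
Hence the expansion of sqrt(278) is a_0 = 16 followed by the repeating block 1, 2, 16, 2, 1, 32 (period 6).

[16; (1, 2, 16, 2, 1, 32)]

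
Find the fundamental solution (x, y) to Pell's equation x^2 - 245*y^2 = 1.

(x, y) = (51841, 3312)

First expand sqrt(245) as a continued fraction. With x_i = (sqrt(245) + m_i)/d_i and (m_0, d_0) = (0, 1): a_0 = floor(sqrt(245)) = 15, since 15^2 = 225 <= 245 < 256 = 16^2.
Iterate m_{i+1} = d_i*a_i - m_i, d_{i+1} = (245 - m_{i+1}^2)/d_i, a_{i+1} = floor((a_0 + m_{i+1})/d_{i+1}):
  m_1 = 1*15 - 0 = 15, d_1 = (245 - 15^2)/1 = 20/1 = 20, a_1 = floor((15 + 15)/20) = 1.
  m_2 = 20*1 - 15 = 5, d_2 = (245 - 5^2)/20 = 220/20 = 11, a_2 = floor((15 + 5)/11) = 1.
  m_3 = 11*1 - 5 = 6, d_3 = (245 - 6^2)/11 = 209/11 = 19, a_3 = floor((15 + 6)/19) = 1.
  m_4 = 19*1 - 6 = 13, d_4 = (245 - 13^2)/19 = 76/19 = 4, a_4 = floor((15 + 13)/4) = 7.
  m_5 = 4*7 - 13 = 15, d_5 = (245 - 15^2)/4 = 20/4 = 5, a_5 = floor((15 + 15)/5) = 6.
  m_6 = 5*6 - 15 = 15, d_6 = (245 - 15^2)/5 = 20/5 = 4, a_6 = floor((15 + 15)/4) = 7.
  m_7 = 4*7 - 15 = 13, d_7 = (245 - 13^2)/4 = 76/4 = 19, a_7 = floor((15 + 13)/19) = 1.
  m_8 = 19*1 - 13 = 6, d_8 = (245 - 6^2)/19 = 209/19 = 11, a_8 = floor((15 + 6)/11) = 1.
  m_9 = 11*1 - 6 = 5, d_9 = (245 - 5^2)/11 = 220/11 = 20, a_9 = floor((15 + 5)/20) = 1.
  m_10 = 20*1 - 5 = 15, d_10 = (245 - 15^2)/20 = 20/20 = 1, a_10 = floor((15 + 15)/1) = 30.
  m_11 = 1*30 - 15 = 15, d_11 = (245 - 15^2)/1 = 20/1 = 20: (m_11, d_11) = (m_1, d_1) = (15, 20), so from here the quotients repeat a_1, ..., a_10; the period length is 10.
So sqrt(245) = [15; (1, 1, 1, 7, 6, 7, 1, 1, 1, 30)] with period length k = 10.
k is even, so the fundamental solution of x^2 - 245y^2 = 1 is (p_{k-1}, q_{k-1}) = (p_9, q_9); compute convergents through index 9.
Convergents (p_i = a_i*p_{i-1} + p_{i-2}, q_i = a_i*q_{i-1} + q_{i-2} with p_{-2}=0, p_{-1}=1, q_{-2}=1, q_{-1}=0):
  i=0: a_0=15, p_0 = 15*1 + 0 = 15, q_0 = 15*0 + 1 = 1.
  i=1: a_1=1, p_1 = 1*15 + 1 = 16, q_1 = 1*1 + 0 = 1.
  i=2: a_2=1, p_2 = 1*16 + 15 = 31, q_2 = 1*1 + 1 = 2.
  i=3: a_3=1, p_3 = 1*31 + 16 = 47, q_3 = 1*2 + 1 = 3.
  i=4: a_4=7, p_4 = 7*47 + 31 = 360, q_4 = 7*3 + 2 = 23.
  i=5: a_5=6, p_5 = 6*360 + 47 = 2207, q_5 = 6*23 + 3 = 141.
  i=6: a_6=7, p_6 = 7*2207 + 360 = 15809, q_6 = 7*141 + 23 = 1010.
  i=7: a_7=1, p_7 = 1*15809 + 2207 = 18016, q_7 = 1*1010 + 141 = 1151.
  i=8: a_8=1, p_8 = 1*18016 + 15809 = 33825, q_8 = 1*1151 + 1010 = 2161.
  i=9: a_9=1, p_9 = 1*33825 + 18016 = 51841, q_9 = 1*2161 + 1151 = 3312.
Check: 51841^2 - 245*3312^2 = 2687489281 - 2687489280 = 1, so (x, y) = (51841, 3312) solves the equation, and by the theorem it is the least positive solution.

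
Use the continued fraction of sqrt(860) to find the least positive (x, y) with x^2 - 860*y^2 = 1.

(x, y) = (3871, 132)

First expand sqrt(860) as a continued fraction. With x_i = (sqrt(860) + m_i)/d_i and (m_0, d_0) = (0, 1): a_0 = floor(sqrt(860)) = 29, since 29^2 = 841 <= 860 < 900 = 30^2.
Iterate m_{i+1} = d_i*a_i - m_i, d_{i+1} = (860 - m_{i+1}^2)/d_i, a_{i+1} = floor((a_0 + m_{i+1})/d_{i+1}):
  m_1 = 1*29 - 0 = 29, d_1 = (860 - 29^2)/1 = 19/1 = 19, a_1 = floor((29 + 29)/19) = 3.
  m_2 = 19*3 - 29 = 28, d_2 = (860 - 28^2)/19 = 76/19 = 4, a_2 = floor((29 + 28)/4) = 14.
  m_3 = 4*14 - 28 = 28, d_3 = (860 - 28^2)/4 = 76/4 = 19, a_3 = floor((29 + 28)/19) = 3.
  m_4 = 19*3 - 28 = 29, d_4 = (860 - 29^2)/19 = 19/19 = 1, a_4 = floor((29 + 29)/1) = 58.
  m_5 = 1*58 - 29 = 29, d_5 = (860 - 29^2)/1 = 19/1 = 19: (m_5, d_5) = (m_1, d_1) = (29, 19), so from here the quotients repeat a_1, ..., a_4; the period length is 4.
So sqrt(860) = [29; (3, 14, 3, 58)] with period length k = 4.
k is even, so the fundamental solution of x^2 - 860y^2 = 1 is (p_{k-1}, q_{k-1}) = (p_3, q_3); compute convergents through index 3.
Convergents (p_i = a_i*p_{i-1} + p_{i-2}, q_i = a_i*q_{i-1} + q_{i-2} with p_{-2}=0, p_{-1}=1, q_{-2}=1, q_{-1}=0):
  i=0: a_0=29, p_0 = 29*1 + 0 = 29, q_0 = 29*0 + 1 = 1.
  i=1: a_1=3, p_1 = 3*29 + 1 = 88, q_1 = 3*1 + 0 = 3.
  i=2: a_2=14, p_2 = 14*88 + 29 = 1261, q_2 = 14*3 + 1 = 43.
  i=3: a_3=3, p_3 = 3*1261 + 88 = 3871, q_3 = 3*43 + 3 = 132.
Check: 3871^2 - 860*132^2 = 14984641 - 14984640 = 1, so (x, y) = (3871, 132) solves the equation, and by the theorem it is the least positive solution.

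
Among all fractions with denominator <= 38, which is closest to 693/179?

120/31

Expand x = 693/179 as a continued fraction with the Euclidean algorithm:
  693 = 3*179 + 156, so a_0 = 3.
  179 = 1*156 + 23, so a_1 = 1.
  156 = 6*23 + 18, so a_2 = 6.
  23 = 1*18 + 5, so a_3 = 1.
  18 = 3*5 + 3, so a_4 = 3.
  5 = 1*3 + 2, so a_5 = 1.
  3 = 1*2 + 1, so a_6 = 1.
  2 = 2*1 + 0, so a_7 = 2.
so x = [3; 1, 6, 1, 3, 1, 1, 2].
Convergents (p_i = a_i*p_{i-1} + p_{i-2}, q_i = a_i*q_{i-1} + q_{i-2} with p_{-2}=0, p_{-1}=1, q_{-2}=1, q_{-1}=0), until the denominator exceeds 38:
  i=0: a_0=3, p_0 = 3*1 + 0 = 3, q_0 = 3*0 + 1 = 1.
  i=1: a_1=1, p_1 = 1*3 + 1 = 4, q_1 = 1*1 + 0 = 1.
  i=2: a_2=6, p_2 = 6*4 + 3 = 27, q_2 = 6*1 + 1 = 7.
  i=3: a_3=1, p_3 = 1*27 + 4 = 31, q_3 = 1*7 + 1 = 8.
  i=4: a_4=3, p_4 = 3*31 + 27 = 120, q_4 = 3*8 + 7 = 31.
  i=5: a_5=1, p_5 = 1*120 + 31 = 151, q_5 = 1*31 + 8 = 39.
q_5 = 39 > 38, so the last convergent with denominator <= 38 is p_4/q_4 = 120/31.
The closest fraction with denominator <= 38 is either p_4/q_4 or the intermediate fraction (k*p_4 + p_3)/(k*q_4 + q_3) with the largest k >= 1 whose denominator stays <= 38; these approach x as k grows, and every other convergent or intermediate fraction in range is farther away.
Largest k: floor((38 - q_3)/q_4) = floor((38 - 8)/31) = 0.
Since k = 0, no intermediate fraction beyond p_4/q_4 has denominator <= 38, so the convergent 120/31 is the closest (its error is |693*31 - 120*179|/(179*31) = 3/5549).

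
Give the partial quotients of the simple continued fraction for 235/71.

[3; 3, 4, 2, 2]

Run the Euclidean algorithm on 235 and 71; the successive quotients are the partial quotients a_0, a_1, ... (each step inverts the fractional part left over by the previous one):
  235 = 3*71 + 22, so a_0 = 3.
  71 = 3*22 + 5, so a_1 = 3.
  22 = 4*5 + 2, so a_2 = 4.
  5 = 2*2 + 1, so a_3 = 2.
  2 = 2*1 + 0, so a_4 = 2.
The remainder reaches 0 after 5 divisions, so the expansion has 5 partial quotients, read off in order.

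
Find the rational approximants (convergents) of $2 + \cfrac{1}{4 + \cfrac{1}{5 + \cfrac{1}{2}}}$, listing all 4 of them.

2/1, 9/4, 47/21, 103/46

Using the convergent recurrence p_i = a_i*p_{i-1} + p_{i-2}, q_i = a_i*q_{i-1} + q_{i-2} with p_{-2}=0, p_{-1}=1, q_{-2}=1, q_{-1}=0:
  i=0: a_0=2, p_0 = 2*1 + 0 = 2, q_0 = 2*0 + 1 = 1.
  i=1: a_1=4, p_1 = 4*2 + 1 = 9, q_1 = 4*1 + 0 = 4.
  i=2: a_2=5, p_2 = 5*9 + 2 = 47, q_2 = 5*4 + 1 = 21.
  i=3: a_3=2, p_3 = 2*47 + 9 = 103, q_3 = 2*21 + 4 = 46.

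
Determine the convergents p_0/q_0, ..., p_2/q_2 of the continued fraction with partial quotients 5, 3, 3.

5/1, 16/3, 53/10

Using the convergent recurrence p_i = a_i*p_{i-1} + p_{i-2}, q_i = a_i*q_{i-1} + q_{i-2} with p_{-2}=0, p_{-1}=1, q_{-2}=1, q_{-1}=0:
  i=0: a_0=5, p_0 = 5*1 + 0 = 5, q_0 = 5*0 + 1 = 1.
  i=1: a_1=3, p_1 = 3*5 + 1 = 16, q_1 = 3*1 + 0 = 3.
  i=2: a_2=3, p_2 = 3*16 + 5 = 53, q_2 = 3*3 + 1 = 10.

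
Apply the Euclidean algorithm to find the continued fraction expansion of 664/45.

[14; 1, 3, 11]

Run the Euclidean algorithm on 664 and 45; the successive quotients are the partial quotients a_0, a_1, ... (each step inverts the fractional part left over by the previous one):
  664 = 14*45 + 34, so a_0 = 14.
  45 = 1*34 + 11, so a_1 = 1.
  34 = 3*11 + 1, so a_2 = 3.
  11 = 11*1 + 0, so a_3 = 11.
The remainder reaches 0 after 4 divisions, so the expansion has 4 partial quotients, read off in order.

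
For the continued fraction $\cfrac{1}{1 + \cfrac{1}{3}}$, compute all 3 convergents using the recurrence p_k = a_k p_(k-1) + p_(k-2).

Using the convergent recurrence p_i = a_i*p_{i-1} + p_{i-2}, q_i = a_i*q_{i-1} + q_{i-2} with p_{-2}=0, p_{-1}=1, q_{-2}=1, q_{-1}=0:
  i=0: a_0=0, p_0 = 0*1 + 0 = 0, q_0 = 0*0 + 1 = 1.
  i=1: a_1=1, p_1 = 1*0 + 1 = 1, q_1 = 1*1 + 0 = 1.
  i=2: a_2=3, p_2 = 3*1 + 0 = 3, q_2 = 3*1 + 1 = 4.

0/1, 1/1, 3/4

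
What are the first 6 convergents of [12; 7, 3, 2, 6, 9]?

Using the convergent recurrence p_i = a_i*p_{i-1} + p_{i-2}, q_i = a_i*q_{i-1} + q_{i-2} with p_{-2}=0, p_{-1}=1, q_{-2}=1, q_{-1}=0:
  i=0: a_0=12, p_0 = 12*1 + 0 = 12, q_0 = 12*0 + 1 = 1.
  i=1: a_1=7, p_1 = 7*12 + 1 = 85, q_1 = 7*1 + 0 = 7.
  i=2: a_2=3, p_2 = 3*85 + 12 = 267, q_2 = 3*7 + 1 = 22.
  i=3: a_3=2, p_3 = 2*267 + 85 = 619, q_3 = 2*22 + 7 = 51.
  i=4: a_4=6, p_4 = 6*619 + 267 = 3981, q_4 = 6*51 + 22 = 328.
  i=5: a_5=9, p_5 = 9*3981 + 619 = 36448, q_5 = 9*328 + 51 = 3003.

12/1, 85/7, 267/22, 619/51, 3981/328, 36448/3003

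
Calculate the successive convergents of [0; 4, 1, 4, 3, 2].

0/1, 1/4, 1/5, 5/24, 16/77, 37/178

Using the convergent recurrence p_i = a_i*p_{i-1} + p_{i-2}, q_i = a_i*q_{i-1} + q_{i-2} with p_{-2}=0, p_{-1}=1, q_{-2}=1, q_{-1}=0:
  i=0: a_0=0, p_0 = 0*1 + 0 = 0, q_0 = 0*0 + 1 = 1.
  i=1: a_1=4, p_1 = 4*0 + 1 = 1, q_1 = 4*1 + 0 = 4.
  i=2: a_2=1, p_2 = 1*1 + 0 = 1, q_2 = 1*4 + 1 = 5.
  i=3: a_3=4, p_3 = 4*1 + 1 = 5, q_3 = 4*5 + 4 = 24.
  i=4: a_4=3, p_4 = 3*5 + 1 = 16, q_4 = 3*24 + 5 = 77.
  i=5: a_5=2, p_5 = 2*16 + 5 = 37, q_5 = 2*77 + 24 = 178.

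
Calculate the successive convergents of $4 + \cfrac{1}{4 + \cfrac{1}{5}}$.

4/1, 17/4, 89/21

Using the convergent recurrence p_i = a_i*p_{i-1} + p_{i-2}, q_i = a_i*q_{i-1} + q_{i-2} with p_{-2}=0, p_{-1}=1, q_{-2}=1, q_{-1}=0:
  i=0: a_0=4, p_0 = 4*1 + 0 = 4, q_0 = 4*0 + 1 = 1.
  i=1: a_1=4, p_1 = 4*4 + 1 = 17, q_1 = 4*1 + 0 = 4.
  i=2: a_2=5, p_2 = 5*17 + 4 = 89, q_2 = 5*4 + 1 = 21.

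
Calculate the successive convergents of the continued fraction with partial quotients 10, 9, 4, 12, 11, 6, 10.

10/1, 91/9, 374/37, 4579/453, 50743/5020, 309037/30573, 3141113/310750

Using the convergent recurrence p_i = a_i*p_{i-1} + p_{i-2}, q_i = a_i*q_{i-1} + q_{i-2} with p_{-2}=0, p_{-1}=1, q_{-2}=1, q_{-1}=0:
  i=0: a_0=10, p_0 = 10*1 + 0 = 10, q_0 = 10*0 + 1 = 1.
  i=1: a_1=9, p_1 = 9*10 + 1 = 91, q_1 = 9*1 + 0 = 9.
  i=2: a_2=4, p_2 = 4*91 + 10 = 374, q_2 = 4*9 + 1 = 37.
  i=3: a_3=12, p_3 = 12*374 + 91 = 4579, q_3 = 12*37 + 9 = 453.
  i=4: a_4=11, p_4 = 11*4579 + 374 = 50743, q_4 = 11*453 + 37 = 5020.
  i=5: a_5=6, p_5 = 6*50743 + 4579 = 309037, q_5 = 6*5020 + 453 = 30573.
  i=6: a_6=10, p_6 = 10*309037 + 50743 = 3141113, q_6 = 10*30573 + 5020 = 310750.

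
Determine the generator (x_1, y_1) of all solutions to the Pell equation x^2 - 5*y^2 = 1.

First expand sqrt(5) as a continued fraction. With x_i = (sqrt(5) + m_i)/d_i and (m_0, d_0) = (0, 1): a_0 = floor(sqrt(5)) = 2, since 2^2 = 4 <= 5 < 9 = 3^2.
Iterate m_{i+1} = d_i*a_i - m_i, d_{i+1} = (5 - m_{i+1}^2)/d_i, a_{i+1} = floor((a_0 + m_{i+1})/d_{i+1}):
  m_1 = 1*2 - 0 = 2, d_1 = (5 - 2^2)/1 = 1/1 = 1, a_1 = floor((2 + 2)/1) = 4.
  m_2 = 1*4 - 2 = 2, d_2 = (5 - 2^2)/1 = 1/1 = 1: (m_2, d_2) = (m_1, d_1) = (2, 1), so from here the quotient a_1 repeats; the period length is 1.
So sqrt(5) = [2; (4)] with period length k = 1.
k is odd, so (p_{k-1}, q_{k-1}) only solves x^2 - 5y^2 = -1 and the fundamental solution of x^2 - 5y^2 = 1 is (p_{2k-1}, q_{2k-1}) = (p_1, q_1); compute convergents through index 1, running through the period twice.
Convergents (p_i = a_i*p_{i-1} + p_{i-2}, q_i = a_i*q_{i-1} + q_{i-2} with p_{-2}=0, p_{-1}=1, q_{-2}=1, q_{-1}=0):
  i=0: a_0=2, p_0 = 2*1 + 0 = 2, q_0 = 2*0 + 1 = 1.
  i=1: a_1=4, p_1 = 4*2 + 1 = 9, q_1 = 4*1 + 0 = 4.
Indeed p_0^2 - 5*q_0^2 = 4 - 5 = -1, not +1.
Check: 9^2 - 5*4^2 = 81 - 80 = 1, so (x, y) = (9, 4) solves the equation, and by the theorem it is the least positive solution.

(x, y) = (9, 4)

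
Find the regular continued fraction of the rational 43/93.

Run the Euclidean algorithm on 43 and 93; the successive quotients are the partial quotients a_0, a_1, ... (each step inverts the fractional part left over by the previous one):
  43 = 0*93 + 43, so a_0 = 0.
  93 = 2*43 + 7, so a_1 = 2.
  43 = 6*7 + 1, so a_2 = 6.
  7 = 7*1 + 0, so a_3 = 7.
The remainder reaches 0 after 4 divisions, so the expansion has 4 partial quotients, read off in order.

[0; 2, 6, 7]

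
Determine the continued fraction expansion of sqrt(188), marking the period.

Write x_i = (sqrt(188) + m_i)/d_i with (m_0, d_0) = (0, 1). a_0 = floor(sqrt(188)) = 13, since 13^2 = 169 <= 188 < 196 = 14^2.
Iterate m_{i+1} = d_i*a_i - m_i, d_{i+1} = (188 - m_{i+1}^2)/d_i, a_{i+1} = floor((a_0 + m_{i+1})/d_{i+1}):
  m_1 = 1*13 - 0 = 13, d_1 = (188 - 13^2)/1 = 19/1 = 19, a_1 = floor((13 + 13)/19) = 1.
  m_2 = 19*1 - 13 = 6, d_2 = (188 - 6^2)/19 = 152/19 = 8, a_2 = floor((13 + 6)/8) = 2.
  m_3 = 8*2 - 6 = 10, d_3 = (188 - 10^2)/8 = 88/8 = 11, a_3 = floor((13 + 10)/11) = 2.
  m_4 = 11*2 - 10 = 12, d_4 = (188 - 12^2)/11 = 44/11 = 4, a_4 = floor((13 + 12)/4) = 6.
  m_5 = 4*6 - 12 = 12, d_5 = (188 - 12^2)/4 = 44/4 = 11, a_5 = floor((13 + 12)/11) = 2.
  m_6 = 11*2 - 12 = 10, d_6 = (188 - 10^2)/11 = 88/11 = 8, a_6 = floor((13 + 10)/8) = 2.
  m_7 = 8*2 - 10 = 6, d_7 = (188 - 6^2)/8 = 152/8 = 19, a_7 = floor((13 + 6)/19) = 1.
  m_8 = 19*1 - 6 = 13, d_8 = (188 - 13^2)/19 = 19/19 = 1, a_8 = floor((13 + 13)/1) = 26.
  m_9 = 1*26 - 13 = 13, d_9 = (188 - 13^2)/1 = 19/1 = 19: (m_9, d_9) = (m_1, d_1) = (13, 19), so from here the quotients repeat a_1, ..., a_8; the period length is 8.
Hence the expansion of sqrt(188) is a_0 = 13 followed by the repeating block 1, 2, 2, 6, 2, 2, 1, 26 (period 8).

[13; (1, 2, 2, 6, 2, 2, 1, 26)]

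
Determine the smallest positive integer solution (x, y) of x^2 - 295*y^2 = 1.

(x, y) = (2024999, 117900)

First expand sqrt(295) as a continued fraction. With x_i = (sqrt(295) + m_i)/d_i and (m_0, d_0) = (0, 1): a_0 = floor(sqrt(295)) = 17, since 17^2 = 289 <= 295 < 324 = 18^2.
Iterate m_{i+1} = d_i*a_i - m_i, d_{i+1} = (295 - m_{i+1}^2)/d_i, a_{i+1} = floor((a_0 + m_{i+1})/d_{i+1}):
  m_1 = 1*17 - 0 = 17, d_1 = (295 - 17^2)/1 = 6/1 = 6, a_1 = floor((17 + 17)/6) = 5.
  m_2 = 6*5 - 17 = 13, d_2 = (295 - 13^2)/6 = 126/6 = 21, a_2 = floor((17 + 13)/21) = 1.
  m_3 = 21*1 - 13 = 8, d_3 = (295 - 8^2)/21 = 231/21 = 11, a_3 = floor((17 + 8)/11) = 2.
  m_4 = 11*2 - 8 = 14, d_4 = (295 - 14^2)/11 = 99/11 = 9, a_4 = floor((17 + 14)/9) = 3.
  m_5 = 9*3 - 14 = 13, d_5 = (295 - 13^2)/9 = 126/9 = 14, a_5 = floor((17 + 13)/14) = 2.
  m_6 = 14*2 - 13 = 15, d_6 = (295 - 15^2)/14 = 70/14 = 5, a_6 = floor((17 + 15)/5) = 6.
  m_7 = 5*6 - 15 = 15, d_7 = (295 - 15^2)/5 = 70/5 = 14, a_7 = floor((17 + 15)/14) = 2.
  m_8 = 14*2 - 15 = 13, d_8 = (295 - 13^2)/14 = 126/14 = 9, a_8 = floor((17 + 13)/9) = 3.
  m_9 = 9*3 - 13 = 14, d_9 = (295 - 14^2)/9 = 99/9 = 11, a_9 = floor((17 + 14)/11) = 2.
  m_10 = 11*2 - 14 = 8, d_10 = (295 - 8^2)/11 = 231/11 = 21, a_10 = floor((17 + 8)/21) = 1.
  m_11 = 21*1 - 8 = 13, d_11 = (295 - 13^2)/21 = 126/21 = 6, a_11 = floor((17 + 13)/6) = 5.
  m_12 = 6*5 - 13 = 17, d_12 = (295 - 17^2)/6 = 6/6 = 1, a_12 = floor((17 + 17)/1) = 34.
  m_13 = 1*34 - 17 = 17, d_13 = (295 - 17^2)/1 = 6/1 = 6: (m_13, d_13) = (m_1, d_1) = (17, 6), so from here the quotients repeat a_1, ..., a_12; the period length is 12.
So sqrt(295) = [17; (5, 1, 2, 3, 2, 6, 2, 3, 2, 1, 5, 34)] with period length k = 12.
k is even, so the fundamental solution of x^2 - 295y^2 = 1 is (p_{k-1}, q_{k-1}) = (p_11, q_11); compute convergents through index 11.
Convergents (p_i = a_i*p_{i-1} + p_{i-2}, q_i = a_i*q_{i-1} + q_{i-2} with p_{-2}=0, p_{-1}=1, q_{-2}=1, q_{-1}=0):
  i=0: a_0=17, p_0 = 17*1 + 0 = 17, q_0 = 17*0 + 1 = 1.
  i=1: a_1=5, p_1 = 5*17 + 1 = 86, q_1 = 5*1 + 0 = 5.
  i=2: a_2=1, p_2 = 1*86 + 17 = 103, q_2 = 1*5 + 1 = 6.
  i=3: a_3=2, p_3 = 2*103 + 86 = 292, q_3 = 2*6 + 5 = 17.
  i=4: a_4=3, p_4 = 3*292 + 103 = 979, q_4 = 3*17 + 6 = 57.
  i=5: a_5=2, p_5 = 2*979 + 292 = 2250, q_5 = 2*57 + 17 = 131.
  i=6: a_6=6, p_6 = 6*2250 + 979 = 14479, q_6 = 6*131 + 57 = 843.
  i=7: a_7=2, p_7 = 2*14479 + 2250 = 31208, q_7 = 2*843 + 131 = 1817.
  i=8: a_8=3, p_8 = 3*31208 + 14479 = 108103, q_8 = 3*1817 + 843 = 6294.
  i=9: a_9=2, p_9 = 2*108103 + 31208 = 247414, q_9 = 2*6294 + 1817 = 14405.
  i=10: a_10=1, p_10 = 1*247414 + 108103 = 355517, q_10 = 1*14405 + 6294 = 20699.
  i=11: a_11=5, p_11 = 5*355517 + 247414 = 2024999, q_11 = 5*20699 + 14405 = 117900.
Check: 2024999^2 - 295*117900^2 = 4100620950001 - 4100620950000 = 1, so (x, y) = (2024999, 117900) solves the equation, and by the theorem it is the least positive solution.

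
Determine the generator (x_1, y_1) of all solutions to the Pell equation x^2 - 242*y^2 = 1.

First expand sqrt(242) as a continued fraction. With x_i = (sqrt(242) + m_i)/d_i and (m_0, d_0) = (0, 1): a_0 = floor(sqrt(242)) = 15, since 15^2 = 225 <= 242 < 256 = 16^2.
Iterate m_{i+1} = d_i*a_i - m_i, d_{i+1} = (242 - m_{i+1}^2)/d_i, a_{i+1} = floor((a_0 + m_{i+1})/d_{i+1}):
  m_1 = 1*15 - 0 = 15, d_1 = (242 - 15^2)/1 = 17/1 = 17, a_1 = floor((15 + 15)/17) = 1.
  m_2 = 17*1 - 15 = 2, d_2 = (242 - 2^2)/17 = 238/17 = 14, a_2 = floor((15 + 2)/14) = 1.
  m_3 = 14*1 - 2 = 12, d_3 = (242 - 12^2)/14 = 98/14 = 7, a_3 = floor((15 + 12)/7) = 3.
  m_4 = 7*3 - 12 = 9, d_4 = (242 - 9^2)/7 = 161/7 = 23, a_4 = floor((15 + 9)/23) = 1.
  m_5 = 23*1 - 9 = 14, d_5 = (242 - 14^2)/23 = 46/23 = 2, a_5 = floor((15 + 14)/2) = 14.
  m_6 = 2*14 - 14 = 14, d_6 = (242 - 14^2)/2 = 46/2 = 23, a_6 = floor((15 + 14)/23) = 1.
  m_7 = 23*1 - 14 = 9, d_7 = (242 - 9^2)/23 = 161/23 = 7, a_7 = floor((15 + 9)/7) = 3.
  m_8 = 7*3 - 9 = 12, d_8 = (242 - 12^2)/7 = 98/7 = 14, a_8 = floor((15 + 12)/14) = 1.
  m_9 = 14*1 - 12 = 2, d_9 = (242 - 2^2)/14 = 238/14 = 17, a_9 = floor((15 + 2)/17) = 1.
  m_10 = 17*1 - 2 = 15, d_10 = (242 - 15^2)/17 = 17/17 = 1, a_10 = floor((15 + 15)/1) = 30.
  m_11 = 1*30 - 15 = 15, d_11 = (242 - 15^2)/1 = 17/1 = 17: (m_11, d_11) = (m_1, d_1) = (15, 17), so from here the quotients repeat a_1, ..., a_10; the period length is 10.
So sqrt(242) = [15; (1, 1, 3, 1, 14, 1, 3, 1, 1, 30)] with period length k = 10.
k is even, so the fundamental solution of x^2 - 242y^2 = 1 is (p_{k-1}, q_{k-1}) = (p_9, q_9); compute convergents through index 9.
Convergents (p_i = a_i*p_{i-1} + p_{i-2}, q_i = a_i*q_{i-1} + q_{i-2} with p_{-2}=0, p_{-1}=1, q_{-2}=1, q_{-1}=0):
  i=0: a_0=15, p_0 = 15*1 + 0 = 15, q_0 = 15*0 + 1 = 1.
  i=1: a_1=1, p_1 = 1*15 + 1 = 16, q_1 = 1*1 + 0 = 1.
  i=2: a_2=1, p_2 = 1*16 + 15 = 31, q_2 = 1*1 + 1 = 2.
  i=3: a_3=3, p_3 = 3*31 + 16 = 109, q_3 = 3*2 + 1 = 7.
  i=4: a_4=1, p_4 = 1*109 + 31 = 140, q_4 = 1*7 + 2 = 9.
  i=5: a_5=14, p_5 = 14*140 + 109 = 2069, q_5 = 14*9 + 7 = 133.
  i=6: a_6=1, p_6 = 1*2069 + 140 = 2209, q_6 = 1*133 + 9 = 142.
  i=7: a_7=3, p_7 = 3*2209 + 2069 = 8696, q_7 = 3*142 + 133 = 559.
  i=8: a_8=1, p_8 = 1*8696 + 2209 = 10905, q_8 = 1*559 + 142 = 701.
  i=9: a_9=1, p_9 = 1*10905 + 8696 = 19601, q_9 = 1*701 + 559 = 1260.
Check: 19601^2 - 242*1260^2 = 384199201 - 384199200 = 1, so (x, y) = (19601, 1260) solves the equation, and by the theorem it is the least positive solution.

(x, y) = (19601, 1260)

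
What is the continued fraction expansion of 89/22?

[4; 22]

Run the Euclidean algorithm on 89 and 22; the successive quotients are the partial quotients a_0, a_1, ... (each step inverts the fractional part left over by the previous one):
  89 = 4*22 + 1, so a_0 = 4.
  22 = 22*1 + 0, so a_1 = 22.
The remainder reaches 0 after 2 divisions, so the expansion has 2 partial quotients, read off in order.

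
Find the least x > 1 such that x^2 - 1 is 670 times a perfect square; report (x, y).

First expand sqrt(670) as a continued fraction. With x_i = (sqrt(670) + m_i)/d_i and (m_0, d_0) = (0, 1): a_0 = floor(sqrt(670)) = 25, since 25^2 = 625 <= 670 < 676 = 26^2.
Iterate m_{i+1} = d_i*a_i - m_i, d_{i+1} = (670 - m_{i+1}^2)/d_i, a_{i+1} = floor((a_0 + m_{i+1})/d_{i+1}):
  m_1 = 1*25 - 0 = 25, d_1 = (670 - 25^2)/1 = 45/1 = 45, a_1 = floor((25 + 25)/45) = 1.
  m_2 = 45*1 - 25 = 20, d_2 = (670 - 20^2)/45 = 270/45 = 6, a_2 = floor((25 + 20)/6) = 7.
  m_3 = 6*7 - 20 = 22, d_3 = (670 - 22^2)/6 = 186/6 = 31, a_3 = floor((25 + 22)/31) = 1.
  m_4 = 31*1 - 22 = 9, d_4 = (670 - 9^2)/31 = 589/31 = 19, a_4 = floor((25 + 9)/19) = 1.
  m_5 = 19*1 - 9 = 10, d_5 = (670 - 10^2)/19 = 570/19 = 30, a_5 = floor((25 + 10)/30) = 1.
  m_6 = 30*1 - 10 = 20, d_6 = (670 - 20^2)/30 = 270/30 = 9, a_6 = floor((25 + 20)/9) = 5.
  m_7 = 9*5 - 20 = 25, d_7 = (670 - 25^2)/9 = 45/9 = 5, a_7 = floor((25 + 25)/5) = 10.
  m_8 = 5*10 - 25 = 25, d_8 = (670 - 25^2)/5 = 45/5 = 9, a_8 = floor((25 + 25)/9) = 5.
  m_9 = 9*5 - 25 = 20, d_9 = (670 - 20^2)/9 = 270/9 = 30, a_9 = floor((25 + 20)/30) = 1.
  m_10 = 30*1 - 20 = 10, d_10 = (670 - 10^2)/30 = 570/30 = 19, a_10 = floor((25 + 10)/19) = 1.
  m_11 = 19*1 - 10 = 9, d_11 = (670 - 9^2)/19 = 589/19 = 31, a_11 = floor((25 + 9)/31) = 1.
  m_12 = 31*1 - 9 = 22, d_12 = (670 - 22^2)/31 = 186/31 = 6, a_12 = floor((25 + 22)/6) = 7.
  m_13 = 6*7 - 22 = 20, d_13 = (670 - 20^2)/6 = 270/6 = 45, a_13 = floor((25 + 20)/45) = 1.
  m_14 = 45*1 - 20 = 25, d_14 = (670 - 25^2)/45 = 45/45 = 1, a_14 = floor((25 + 25)/1) = 50.
  m_15 = 1*50 - 25 = 25, d_15 = (670 - 25^2)/1 = 45/1 = 45: (m_15, d_15) = (m_1, d_1) = (25, 45), so from here the quotients repeat a_1, ..., a_14; the period length is 14.
So sqrt(670) = [25; (1, 7, 1, 1, 1, 5, 10, 5, 1, 1, 1, 7, 1, 50)] with period length k = 14.
k is even, so the fundamental solution of x^2 - 670y^2 = 1 is (p_{k-1}, q_{k-1}) = (p_13, q_13); compute convergents through index 13.
Convergents (p_i = a_i*p_{i-1} + p_{i-2}, q_i = a_i*q_{i-1} + q_{i-2} with p_{-2}=0, p_{-1}=1, q_{-2}=1, q_{-1}=0):
  i=0: a_0=25, p_0 = 25*1 + 0 = 25, q_0 = 25*0 + 1 = 1.
  i=1: a_1=1, p_1 = 1*25 + 1 = 26, q_1 = 1*1 + 0 = 1.
  i=2: a_2=7, p_2 = 7*26 + 25 = 207, q_2 = 7*1 + 1 = 8.
  i=3: a_3=1, p_3 = 1*207 + 26 = 233, q_3 = 1*8 + 1 = 9.
  i=4: a_4=1, p_4 = 1*233 + 207 = 440, q_4 = 1*9 + 8 = 17.
  i=5: a_5=1, p_5 = 1*440 + 233 = 673, q_5 = 1*17 + 9 = 26.
  i=6: a_6=5, p_6 = 5*673 + 440 = 3805, q_6 = 5*26 + 17 = 147.
  i=7: a_7=10, p_7 = 10*3805 + 673 = 38723, q_7 = 10*147 + 26 = 1496.
  i=8: a_8=5, p_8 = 5*38723 + 3805 = 197420, q_8 = 5*1496 + 147 = 7627.
  i=9: a_9=1, p_9 = 1*197420 + 38723 = 236143, q_9 = 1*7627 + 1496 = 9123.
  i=10: a_10=1, p_10 = 1*236143 + 197420 = 433563, q_10 = 1*9123 + 7627 = 16750.
  i=11: a_11=1, p_11 = 1*433563 + 236143 = 669706, q_11 = 1*16750 + 9123 = 25873.
  i=12: a_12=7, p_12 = 7*669706 + 433563 = 5121505, q_12 = 7*25873 + 16750 = 197861.
  i=13: a_13=1, p_13 = 1*5121505 + 669706 = 5791211, q_13 = 1*197861 + 25873 = 223734.
Check: 5791211^2 - 670*223734^2 = 33538124846521 - 33538124846520 = 1, so (x, y) = (5791211, 223734) solves the equation, and by the theorem it is the least positive solution.

(x, y) = (5791211, 223734)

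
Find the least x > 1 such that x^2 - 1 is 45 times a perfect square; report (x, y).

(x, y) = (161, 24)

First expand sqrt(45) as a continued fraction. With x_i = (sqrt(45) + m_i)/d_i and (m_0, d_0) = (0, 1): a_0 = floor(sqrt(45)) = 6, since 6^2 = 36 <= 45 < 49 = 7^2.
Iterate m_{i+1} = d_i*a_i - m_i, d_{i+1} = (45 - m_{i+1}^2)/d_i, a_{i+1} = floor((a_0 + m_{i+1})/d_{i+1}):
  m_1 = 1*6 - 0 = 6, d_1 = (45 - 6^2)/1 = 9/1 = 9, a_1 = floor((6 + 6)/9) = 1.
  m_2 = 9*1 - 6 = 3, d_2 = (45 - 3^2)/9 = 36/9 = 4, a_2 = floor((6 + 3)/4) = 2.
  m_3 = 4*2 - 3 = 5, d_3 = (45 - 5^2)/4 = 20/4 = 5, a_3 = floor((6 + 5)/5) = 2.
  m_4 = 5*2 - 5 = 5, d_4 = (45 - 5^2)/5 = 20/5 = 4, a_4 = floor((6 + 5)/4) = 2.
  m_5 = 4*2 - 5 = 3, d_5 = (45 - 3^2)/4 = 36/4 = 9, a_5 = floor((6 + 3)/9) = 1.
  m_6 = 9*1 - 3 = 6, d_6 = (45 - 6^2)/9 = 9/9 = 1, a_6 = floor((6 + 6)/1) = 12.
  m_7 = 1*12 - 6 = 6, d_7 = (45 - 6^2)/1 = 9/1 = 9: (m_7, d_7) = (m_1, d_1) = (6, 9), so from here the quotients repeat a_1, ..., a_6; the period length is 6.
So sqrt(45) = [6; (1, 2, 2, 2, 1, 12)] with period length k = 6.
k is even, so the fundamental solution of x^2 - 45y^2 = 1 is (p_{k-1}, q_{k-1}) = (p_5, q_5); compute convergents through index 5.
Convergents (p_i = a_i*p_{i-1} + p_{i-2}, q_i = a_i*q_{i-1} + q_{i-2} with p_{-2}=0, p_{-1}=1, q_{-2}=1, q_{-1}=0):
  i=0: a_0=6, p_0 = 6*1 + 0 = 6, q_0 = 6*0 + 1 = 1.
  i=1: a_1=1, p_1 = 1*6 + 1 = 7, q_1 = 1*1 + 0 = 1.
  i=2: a_2=2, p_2 = 2*7 + 6 = 20, q_2 = 2*1 + 1 = 3.
  i=3: a_3=2, p_3 = 2*20 + 7 = 47, q_3 = 2*3 + 1 = 7.
  i=4: a_4=2, p_4 = 2*47 + 20 = 114, q_4 = 2*7 + 3 = 17.
  i=5: a_5=1, p_5 = 1*114 + 47 = 161, q_5 = 1*17 + 7 = 24.
Check: 161^2 - 45*24^2 = 25921 - 25920 = 1, so (x, y) = (161, 24) solves the equation, and by the theorem it is the least positive solution.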